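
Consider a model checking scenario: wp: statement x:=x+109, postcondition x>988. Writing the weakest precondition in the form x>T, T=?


Formula: wp(x:=E, P) = P[E/x] (substitute E for x in postcondition)
Step 1: Postcondition: x>988
Step 2: Substitute x+109 for x: x+109>988
Step 3: Solve for x: x > 988-109 = 879

879


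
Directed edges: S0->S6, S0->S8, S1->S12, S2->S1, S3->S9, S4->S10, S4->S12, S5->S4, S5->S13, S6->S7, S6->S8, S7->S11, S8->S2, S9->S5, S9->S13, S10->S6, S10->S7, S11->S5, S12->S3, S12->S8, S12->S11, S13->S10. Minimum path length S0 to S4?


BFS layer-by-layer from S0:
  dist 0: {S0}
  dist 1: {S6, S8}
  dist 2: {S2, S7}
  dist 3: {S1, S11}
  dist 4: {S5, S12}
  dist 5: {S3, S4, S13}
  -> S4 reached at distance 5
Shortest path length = 5

5


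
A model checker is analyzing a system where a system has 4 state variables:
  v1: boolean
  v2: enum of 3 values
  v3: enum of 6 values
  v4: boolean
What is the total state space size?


State space = product of domain sizes of all variables.
Domain sizes:
  v1 (boolean): 2
  v2 (enum of 3 values): 3
  v3 (enum of 6 values): 6
  v4 (boolean): 2
Product = 2 * 3 * 6 * 2 = 72

72


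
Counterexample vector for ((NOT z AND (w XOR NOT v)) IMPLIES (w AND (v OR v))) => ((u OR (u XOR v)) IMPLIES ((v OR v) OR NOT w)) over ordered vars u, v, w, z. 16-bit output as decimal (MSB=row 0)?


F1 = ((NOT z AND (w XOR NOT v)) IMPLIES (w AND (v OR v)))
F2 = ((u OR (u XOR v)) IMPLIES ((v OR v) OR NOT w))
Counterexample to F1=>F2 is where F1=1 and F2=0.
Evaluate each row (bits = u,v,w,z, MSB first):
  row 0 [0000]: F1=0 F2=1 -> F1&~F2 -> 0
  row 1 [0001]: F1=1 F2=1 -> F1&~F2 -> 0
  row 2 [0010]: F1=1 F2=1 -> F1&~F2 -> 0
  row 3 [0011]: F1=1 F2=1 -> F1&~F2 -> 0
  row 4 [0100]: F1=1 F2=1 -> F1&~F2 -> 0
  row 5 [0101]: F1=1 F2=1 -> F1&~F2 -> 0
  row 6 [0110]: F1=1 F2=1 -> F1&~F2 -> 0
  row 7 [0111]: F1=1 F2=1 -> F1&~F2 -> 0
  row 8 [1000]: F1=0 F2=1 -> F1&~F2 -> 0
  row 9 [1001]: F1=1 F2=1 -> F1&~F2 -> 0
  row 10 [1010]: F1=1 F2=0 -> F1&~F2 -> 1
  row 11 [1011]: F1=1 F2=0 -> F1&~F2 -> 1
  row 12 [1100]: F1=1 F2=1 -> F1&~F2 -> 0
  row 13 [1101]: F1=1 F2=1 -> F1&~F2 -> 0
  row 14 [1110]: F1=1 F2=1 -> F1&~F2 -> 0
  row 15 [1111]: F1=1 F2=1 -> F1&~F2 -> 0
Full result column, 4 rows per line (u,v fixed per line; w,z runs 00..11 left to right):
  rows 0-3 [u,v=00]: 0000  = hex 0
  rows 4-7 [u,v=01]: 0000  = hex 0
  rows 8-11 [u,v=10]: 0011  = hex 3
  rows 12-15 [u,v=11]: 0000  = hex 0
Counterexample vector (row 0 .. row 15) = 0000000000110000
Output column grouped in 4s = 0000 0000 0011 0000 = 0x0030
Convert to decimal digit by digit (value = value*16 + digit):
  0 -> 0
  0*16 + 0 = 0
  0*16 + 3 = 3
  3*16 + 0 = 48
Decimal = 48

48


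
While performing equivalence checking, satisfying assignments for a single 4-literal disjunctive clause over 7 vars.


Step 1: Total=2^7=128
Step 2: Unsat when all 4 false: 2^3=8
Step 3: Sat=128-8=120

120


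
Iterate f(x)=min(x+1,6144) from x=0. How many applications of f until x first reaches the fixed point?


Step 1: x=0, cap=6144, increment=1
Step 2: x grows by 1 each step until capped at 6144; fixed point is x=6144
Step 3: iterations = ceil(6144/1) = 6144

6144


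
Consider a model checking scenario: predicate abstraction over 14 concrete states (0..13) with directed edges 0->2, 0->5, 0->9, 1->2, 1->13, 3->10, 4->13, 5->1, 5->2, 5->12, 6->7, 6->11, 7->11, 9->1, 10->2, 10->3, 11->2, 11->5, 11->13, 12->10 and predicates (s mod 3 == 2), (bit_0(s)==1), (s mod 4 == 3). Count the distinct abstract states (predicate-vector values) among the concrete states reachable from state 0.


BFS from 0:
Concrete reachable: {0, 1, 2, 3, 5, 9, 10, 12, 13}
Abstract via predicates (s mod 3 == 2), (bit_0(s)==1), (s mod 4 == 3):
  (0,0,0) <- {0, 10, 12}
  (0,1,0) <- {1, 9, 13}
  (0,1,1) <- {3}
  (1,0,0) <- {2}
  (1,1,0) <- {5}
Distinct abstract states = 5

5


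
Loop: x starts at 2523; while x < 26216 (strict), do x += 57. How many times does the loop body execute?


Step 1: x goes from 2523 toward 26216 by 57; the body runs while x<26216, so iterations = ceil((bound-start)/step)
Step 2: Distance=23693
Step 3: ceil(23693/57)=416

416


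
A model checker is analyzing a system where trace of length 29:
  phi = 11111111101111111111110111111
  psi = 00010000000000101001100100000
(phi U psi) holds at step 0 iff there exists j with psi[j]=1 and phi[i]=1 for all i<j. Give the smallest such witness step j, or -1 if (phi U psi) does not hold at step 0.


(phi U psi) at 0: need smallest j with psi[j]=1 and phi[i]=1 for all i in [0,j).
Scan from step 0:
  step 0: phi=1, psi=0 -> continue
  step 1: phi=1, psi=0 -> continue
  step 2: phi=1, psi=0 -> continue
  step 3: psi=1 and phi held for [0,3) -> witness found
Witness step = 3

3


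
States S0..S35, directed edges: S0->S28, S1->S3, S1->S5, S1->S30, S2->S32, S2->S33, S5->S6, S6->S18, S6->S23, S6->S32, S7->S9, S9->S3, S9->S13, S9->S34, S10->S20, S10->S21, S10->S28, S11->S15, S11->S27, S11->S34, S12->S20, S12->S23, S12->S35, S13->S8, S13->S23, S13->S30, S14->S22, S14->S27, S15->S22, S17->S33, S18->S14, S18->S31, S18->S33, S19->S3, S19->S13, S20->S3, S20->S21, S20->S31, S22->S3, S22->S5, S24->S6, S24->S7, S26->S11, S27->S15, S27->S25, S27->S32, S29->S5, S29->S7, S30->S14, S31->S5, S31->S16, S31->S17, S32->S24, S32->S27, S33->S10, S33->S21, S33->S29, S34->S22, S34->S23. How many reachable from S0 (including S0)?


BFS from S0:
  layer 0: {S0}
  layer 1: {S28}
Reachable set: {S0, S28}
Count = 2

2


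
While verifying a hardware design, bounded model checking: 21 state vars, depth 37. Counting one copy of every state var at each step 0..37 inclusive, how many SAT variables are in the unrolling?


BMC unrolls to depth k, creating one copy of each state var for steps 0..k.
Step count = 37 + 1 = 38 (steps 0 through 37)
Vars per step = 21
Total = 21 * 38 = 798

798


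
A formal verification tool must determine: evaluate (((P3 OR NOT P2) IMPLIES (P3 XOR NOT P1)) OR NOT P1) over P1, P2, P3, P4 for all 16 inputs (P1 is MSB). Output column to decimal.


Formula: (((P3 OR NOT P2) IMPLIES (P3 XOR NOT P1)) OR NOT P1) over P1, P2, P3, P4 (16 rows)
Evaluate each row (bits = P1,P2,P3,P4, MSB first):
  row 0 [0000]: (((0 OR NOT 0) IMPLIES (0 XOR NOT 0)) OR NOT 0) -> 1
  row 1 [0001]: (((0 OR NOT 0) IMPLIES (0 XOR NOT 0)) OR NOT 0) -> 1
  row 2 [0010]: (((1 OR NOT 0) IMPLIES (1 XOR NOT 0)) OR NOT 0) -> 1
  row 3 [0011]: (((1 OR NOT 0) IMPLIES (1 XOR NOT 0)) OR NOT 0) -> 1
  row 4 [0100]: (((0 OR NOT 1) IMPLIES (0 XOR NOT 0)) OR NOT 0) -> 1
  row 5 [0101]: (((0 OR NOT 1) IMPLIES (0 XOR NOT 0)) OR NOT 0) -> 1
  row 6 [0110]: (((1 OR NOT 1) IMPLIES (1 XOR NOT 0)) OR NOT 0) -> 1
  row 7 [0111]: (((1 OR NOT 1) IMPLIES (1 XOR NOT 0)) OR NOT 0) -> 1
  row 8 [1000]: (((0 OR NOT 0) IMPLIES (0 XOR NOT 1)) OR NOT 1) -> 0
  row 9 [1001]: (((0 OR NOT 0) IMPLIES (0 XOR NOT 1)) OR NOT 1) -> 0
  row 10 [1010]: (((1 OR NOT 0) IMPLIES (1 XOR NOT 1)) OR NOT 1) -> 1
  row 11 [1011]: (((1 OR NOT 0) IMPLIES (1 XOR NOT 1)) OR NOT 1) -> 1
  row 12 [1100]: (((0 OR NOT 1) IMPLIES (0 XOR NOT 1)) OR NOT 1) -> 1
  row 13 [1101]: (((0 OR NOT 1) IMPLIES (0 XOR NOT 1)) OR NOT 1) -> 1
  row 14 [1110]: (((1 OR NOT 1) IMPLIES (1 XOR NOT 1)) OR NOT 1) -> 1
  row 15 [1111]: (((1 OR NOT 1) IMPLIES (1 XOR NOT 1)) OR NOT 1) -> 1
Full result column, 4 rows per line (P1,P2 fixed per line; P3,P4 runs 00..11 left to right):
  rows 0-3 [P1,P2=00]: 1111  = hex F
  rows 4-7 [P1,P2=01]: 1111  = hex F
  rows 8-11 [P1,P2=10]: 0011  = hex 3
  rows 12-15 [P1,P2=11]: 1111  = hex F
Output column (row 0 .. row 15) = 1111111100111111
Output column grouped in 4s = 1111 1111 0011 1111 = 0xFF3F
Convert to decimal digit by digit (value = value*16 + digit):
  F -> 15
  15*16 + 15 (F) = 255
  255*16 + 3 = 4083
  4083*16 + 15 (F) = 65343
Decimal = 65343

65343


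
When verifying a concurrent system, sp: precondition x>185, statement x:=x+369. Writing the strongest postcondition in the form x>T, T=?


Formula: sp(P, x:=E) = exists old_x. (x = E[old_x/x]) AND P[old_x/x] (old_x is the value of x before the assignment; eliminate old_x by solving x = E[old_x/x] for old_x)
Step 1: Precondition P: x>185, i.e. old_x > 185
Step 2: Assignment gives x = old_x + 369, so old_x = x - 369
Step 3: Substitute into P: x - 369 > 185
Step 4: Simplify: x > 185+369 = 554

554


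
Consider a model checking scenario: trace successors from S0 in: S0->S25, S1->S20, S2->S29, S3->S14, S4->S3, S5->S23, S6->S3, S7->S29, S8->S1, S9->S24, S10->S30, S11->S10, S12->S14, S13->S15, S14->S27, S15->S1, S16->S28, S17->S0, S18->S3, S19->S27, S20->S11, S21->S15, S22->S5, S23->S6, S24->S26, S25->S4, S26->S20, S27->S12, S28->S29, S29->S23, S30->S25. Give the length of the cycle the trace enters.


Trace from S0 until a state repeats:
  S0 -> S25 -> S4 -> S3 -> S14 -> S27 -> S12 -> S14
S14 first seen at step 4, revisited at step 7.
Cycle length = 7 - 4 = 3

3


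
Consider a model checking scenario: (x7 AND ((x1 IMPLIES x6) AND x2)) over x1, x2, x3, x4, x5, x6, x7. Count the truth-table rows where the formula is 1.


Formula: (x7 AND ((x1 IMPLIES x6) AND x2)) over 7 vars (128 rows)
Evaluate each row (x1, x2, x3, x4, x5, x6, x7 as bits, MSB first):
  row 0 [0000000]: (0 AND ((0 IMPLIES 0) AND 0)) -> 0
  row 1 [0000001]: (1 AND ((0 IMPLIES 0) AND 0)) -> 0
  row 2 [0000010]: (0 AND ((0 IMPLIES 1) AND 0)) -> 0
  row 3 [0000011]: (1 AND ((0 IMPLIES 1) AND 0)) -> 0
  row 4 [0000100]: (0 AND ((0 IMPLIES 0) AND 0)) -> 0
  (every remaining row is evaluated the same way; all 128 results are listed next)
Full result column, 8 rows per line (x1,x2,x3,x4 fixed per line; x5,x6,x7 runs 000..111 left to right):
  rows 0-7 [x1,x2,x3,x4=0000]: 00000000  (ones: 0)
  rows 8-15 [x1,x2,x3,x4=0001]: 00000000  (ones: 0)
  rows 16-23 [x1,x2,x3,x4=0010]: 00000000  (ones: 0)
  rows 24-31 [x1,x2,x3,x4=0011]: 00000000  (ones: 0)
  rows 32-39 [x1,x2,x3,x4=0100]: 01010101  (ones: 4)
  rows 40-47 [x1,x2,x3,x4=0101]: 01010101  (ones: 4)
  rows 48-55 [x1,x2,x3,x4=0110]: 01010101  (ones: 4)
  rows 56-63 [x1,x2,x3,x4=0111]: 01010101  (ones: 4)
  rows 64-71 [x1,x2,x3,x4=1000]: 00000000  (ones: 0)
  rows 72-79 [x1,x2,x3,x4=1001]: 00000000  (ones: 0)
  rows 80-87 [x1,x2,x3,x4=1010]: 00000000  (ones: 0)
  rows 88-95 [x1,x2,x3,x4=1011]: 00000000  (ones: 0)
  rows 96-103 [x1,x2,x3,x4=1100]: 00010001  (ones: 2)
  rows 104-111 [x1,x2,x3,x4=1101]: 00010001  (ones: 2)
  rows 112-119 [x1,x2,x3,x4=1110]: 00010001  (ones: 2)
  rows 120-127 [x1,x2,x3,x4=1111]: 00010001  (ones: 2)
Count of 1-rows = 0+0+0+0+4+4+4+4+0+0+0+0+2+2+2+2 = 24

24


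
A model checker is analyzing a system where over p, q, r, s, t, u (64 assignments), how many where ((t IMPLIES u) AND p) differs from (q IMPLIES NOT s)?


F1 = ((t IMPLIES u) AND p)
F2 = (q IMPLIES NOT s)
Evaluate both on each of 64 rows (bits = p,q,r,s,t,u):
  row 0 [000000]: F1=0 F2=1 (differ) -> 1
  row 1 [000001]: F1=0 F2=1 (differ) -> 1
  row 2 [000010]: F1=0 F2=1 (differ) -> 1
  row 3 [000011]: F1=0 F2=1 (differ) -> 1
  row 4 [000100]: F1=0 F2=1 (differ) -> 1
  (every remaining row is evaluated the same way; all 64 results are listed next)
Full result column, 8 rows per line (p,q,r fixed per line; s,t,u runs 000..111 left to right):
  rows 0-7 [p,q,r=000]: 11111111  (ones: 8)
  rows 8-15 [p,q,r=001]: 11111111  (ones: 8)
  rows 16-23 [p,q,r=010]: 11110000  (ones: 4)
  rows 24-31 [p,q,r=011]: 11110000  (ones: 4)
  rows 32-39 [p,q,r=100]: 00100010  (ones: 2)
  rows 40-47 [p,q,r=101]: 00100010  (ones: 2)
  rows 48-55 [p,q,r=110]: 00101101  (ones: 4)
  rows 56-63 [p,q,r=111]: 00101101  (ones: 4)
Disagreements = 8+8+4+4+2+2+4+4 = 36

36


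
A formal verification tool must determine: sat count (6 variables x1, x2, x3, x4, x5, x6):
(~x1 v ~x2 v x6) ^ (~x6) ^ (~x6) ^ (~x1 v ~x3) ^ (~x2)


CNF with 5 clauses over 6 vars (64 assignments).
An assignment satisfies CNF iff every clause has >=1 true literal.
Check each row (bits = x1,x2,x3,x4,x5,x6; clause T/F shown):
  row 0 [000000]: clauses=TTTTT -> 1
  row 1 [000001]: clauses=TFFTT -> 0
  row 2 [000010]: clauses=TTTTT -> 1
  row 3 [000011]: clauses=TFFTT -> 0
  row 4 [000100]: clauses=TTTTT -> 1
  (every remaining row is evaluated the same way; all 64 results are listed next)
Full result column, 8 rows per line (x1,x2,x3 fixed per line; x4,x5,x6 runs 000..111 left to right):
  rows 0-7 [x1,x2,x3=000]: 10101010  (ones: 4)
  rows 8-15 [x1,x2,x3=001]: 10101010  (ones: 4)
  rows 16-23 [x1,x2,x3=010]: 00000000  (ones: 0)
  rows 24-31 [x1,x2,x3=011]: 00000000  (ones: 0)
  rows 32-39 [x1,x2,x3=100]: 10101010  (ones: 4)
  rows 40-47 [x1,x2,x3=101]: 00000000  (ones: 0)
  rows 48-55 [x1,x2,x3=110]: 00000000  (ones: 0)
  rows 56-63 [x1,x2,x3=111]: 00000000  (ones: 0)
Satisfying assignments = 4+4+0+0+4+0+0+0 = 12

12


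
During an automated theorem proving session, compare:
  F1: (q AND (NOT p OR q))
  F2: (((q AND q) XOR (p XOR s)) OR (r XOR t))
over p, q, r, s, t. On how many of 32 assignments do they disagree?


F1 = (q AND (NOT p OR q))
F2 = (((q AND q) XOR (p XOR s)) OR (r XOR t))
Evaluate both on each of 32 rows (bits = p,q,r,s,t):
  row 0 [00000]: F1=0 F2=0 -> 0
  row 1 [00001]: F1=0 F2=1 (differ) -> 1
  row 2 [00010]: F1=0 F2=1 (differ) -> 1
  row 3 [00011]: F1=0 F2=1 (differ) -> 1
  row 4 [00100]: F1=0 F2=1 (differ) -> 1
  row 5 [00101]: F1=0 F2=0 -> 0
  row 6 [00110]: F1=0 F2=1 (differ) -> 1
  row 7 [00111]: F1=0 F2=1 (differ) -> 1
  row 8 [01000]: F1=1 F2=1 -> 0
  row 9 [01001]: F1=1 F2=1 -> 0
  row 10 [01010]: F1=1 F2=0 (differ) -> 1
  row 11 [01011]: F1=1 F2=1 -> 0
  row 12 [01100]: F1=1 F2=1 -> 0
  row 13 [01101]: F1=1 F2=1 -> 0
  row 14 [01110]: F1=1 F2=1 -> 0
  row 15 [01111]: F1=1 F2=0 (differ) -> 1
  row 16 [10000]: F1=0 F2=1 (differ) -> 1
  row 17 [10001]: F1=0 F2=1 (differ) -> 1
  row 18 [10010]: F1=0 F2=0 -> 0
  row 19 [10011]: F1=0 F2=1 (differ) -> 1
  row 20 [10100]: F1=0 F2=1 (differ) -> 1
  row 21 [10101]: F1=0 F2=1 (differ) -> 1
  row 22 [10110]: F1=0 F2=1 (differ) -> 1
  row 23 [10111]: F1=0 F2=0 -> 0
  row 24 [11000]: F1=1 F2=0 (differ) -> 1
  row 25 [11001]: F1=1 F2=1 -> 0
  row 26 [11010]: F1=1 F2=1 -> 0
  row 27 [11011]: F1=1 F2=1 -> 0
  row 28 [11100]: F1=1 F2=1 -> 0
  row 29 [11101]: F1=1 F2=0 (differ) -> 1
  row 30 [11110]: F1=1 F2=1 -> 0
  row 31 [11111]: F1=1 F2=1 -> 0
Full result column, 8 rows per line (p,q fixed per line; r,s,t runs 000..111 left to right):
  rows 0-7 [p,q=00]: 01111011  (ones: 6)
  rows 8-15 [p,q=01]: 00100001  (ones: 2)
  rows 16-23 [p,q=10]: 11011110  (ones: 6)
  rows 24-31 [p,q=11]: 10000100  (ones: 2)
Disagreements = 6+2+6+2 = 16

16


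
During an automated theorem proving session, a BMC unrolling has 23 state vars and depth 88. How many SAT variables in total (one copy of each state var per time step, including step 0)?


BMC unrolls to depth k, creating one copy of each state var for steps 0..k.
Step count = 88 + 1 = 89 (steps 0 through 88)
Vars per step = 23
Total = 23 * 89 = 2047

2047


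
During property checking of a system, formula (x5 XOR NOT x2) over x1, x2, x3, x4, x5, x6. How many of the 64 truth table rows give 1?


Formula: (x5 XOR NOT x2) over 6 vars (64 rows)
Evaluate each row (x1, x2, x3, x4, x5, x6 as bits, MSB first):
  row 0 [000000]: (0 XOR NOT 0) -> 1
  row 1 [000001]: (0 XOR NOT 0) -> 1
  row 2 [000010]: (1 XOR NOT 0) -> 0
  row 3 [000011]: (1 XOR NOT 0) -> 0
  row 4 [000100]: (0 XOR NOT 0) -> 1
  (every remaining row is evaluated the same way; all 64 results are listed next)
Full result column, 8 rows per line (x1,x2,x3 fixed per line; x4,x5,x6 runs 000..111 left to right):
  rows 0-7 [x1,x2,x3=000]: 11001100  (ones: 4)
  rows 8-15 [x1,x2,x3=001]: 11001100  (ones: 4)
  rows 16-23 [x1,x2,x3=010]: 00110011  (ones: 4)
  rows 24-31 [x1,x2,x3=011]: 00110011  (ones: 4)
  rows 32-39 [x1,x2,x3=100]: 11001100  (ones: 4)
  rows 40-47 [x1,x2,x3=101]: 11001100  (ones: 4)
  rows 48-55 [x1,x2,x3=110]: 00110011  (ones: 4)
  rows 56-63 [x1,x2,x3=111]: 00110011  (ones: 4)
Count of 1-rows = 4+4+4+4+4+4+4+4 = 32

32


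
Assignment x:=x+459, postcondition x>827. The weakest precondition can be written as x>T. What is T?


Formula: wp(x:=E, P) = P[E/x] (substitute E for x in postcondition)
Step 1: Postcondition: x>827
Step 2: Substitute x+459 for x: x+459>827
Step 3: Solve for x: x > 827-459 = 368

368


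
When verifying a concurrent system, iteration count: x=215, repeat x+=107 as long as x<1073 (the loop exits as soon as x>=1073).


Step 1: x goes from 215 toward 1073 by 107; the body runs while x<1073, so iterations = ceil((bound-start)/step)
Step 2: Distance=858
Step 3: ceil(858/107)=9

9


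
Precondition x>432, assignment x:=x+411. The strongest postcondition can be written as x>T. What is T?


Formula: sp(P, x:=E) = exists old_x. (x = E[old_x/x]) AND P[old_x/x] (old_x is the value of x before the assignment; eliminate old_x by solving x = E[old_x/x] for old_x)
Step 1: Precondition P: x>432, i.e. old_x > 432
Step 2: Assignment gives x = old_x + 411, so old_x = x - 411
Step 3: Substitute into P: x - 411 > 432
Step 4: Simplify: x > 432+411 = 843

843


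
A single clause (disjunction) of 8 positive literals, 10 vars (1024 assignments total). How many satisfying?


Step 1: Total=2^10=1024
Step 2: Unsat when all 8 false: 2^2=4
Step 3: Sat=1024-4=1020

1020


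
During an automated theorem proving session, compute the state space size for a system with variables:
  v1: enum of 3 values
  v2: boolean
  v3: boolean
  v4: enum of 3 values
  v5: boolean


State space = product of domain sizes of all variables.
Domain sizes:
  v1 (enum of 3 values): 3
  v2 (boolean): 2
  v3 (boolean): 2
  v4 (enum of 3 values): 3
  v5 (boolean): 2
Product = 3 * 2 * 2 * 3 * 2 = 72

72


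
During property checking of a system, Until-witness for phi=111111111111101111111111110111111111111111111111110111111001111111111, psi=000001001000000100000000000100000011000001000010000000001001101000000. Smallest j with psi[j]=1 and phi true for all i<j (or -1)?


(phi U psi) at 0: need smallest j with psi[j]=1 and phi[i]=1 for all i in [0,j).
Scan from step 0:
  step 0: phi=1, psi=0 -> continue
  step 1: phi=1, psi=0 -> continue
  step 2: phi=1, psi=0 -> continue
  step 3: phi=1, psi=0 -> continue
  step 5: psi=1 and phi held for [0,5) -> witness found
Witness step = 5

5


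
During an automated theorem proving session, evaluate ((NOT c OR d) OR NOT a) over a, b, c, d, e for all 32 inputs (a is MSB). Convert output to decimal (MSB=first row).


Formula: ((NOT c OR d) OR NOT a) over a, b, c, d, e (32 rows)
Evaluate each row (bits = a,b,c,d,e, MSB first):
  row 0 [00000]: ((NOT 0 OR 0) OR NOT 0) -> 1
  row 1 [00001]: ((NOT 0 OR 0) OR NOT 0) -> 1
  row 2 [00010]: ((NOT 0 OR 1) OR NOT 0) -> 1
  row 3 [00011]: ((NOT 0 OR 1) OR NOT 0) -> 1
  row 4 [00100]: ((NOT 1 OR 0) OR NOT 0) -> 1
  row 5 [00101]: ((NOT 1 OR 0) OR NOT 0) -> 1
  row 6 [00110]: ((NOT 1 OR 1) OR NOT 0) -> 1
  row 7 [00111]: ((NOT 1 OR 1) OR NOT 0) -> 1
  row 8 [01000]: ((NOT 0 OR 0) OR NOT 0) -> 1
  row 9 [01001]: ((NOT 0 OR 0) OR NOT 0) -> 1
  row 10 [01010]: ((NOT 0 OR 1) OR NOT 0) -> 1
  row 11 [01011]: ((NOT 0 OR 1) OR NOT 0) -> 1
  row 12 [01100]: ((NOT 1 OR 0) OR NOT 0) -> 1
  row 13 [01101]: ((NOT 1 OR 0) OR NOT 0) -> 1
  row 14 [01110]: ((NOT 1 OR 1) OR NOT 0) -> 1
  row 15 [01111]: ((NOT 1 OR 1) OR NOT 0) -> 1
  row 16 [10000]: ((NOT 0 OR 0) OR NOT 1) -> 1
  row 17 [10001]: ((NOT 0 OR 0) OR NOT 1) -> 1
  row 18 [10010]: ((NOT 0 OR 1) OR NOT 1) -> 1
  row 19 [10011]: ((NOT 0 OR 1) OR NOT 1) -> 1
  row 20 [10100]: ((NOT 1 OR 0) OR NOT 1) -> 0
  row 21 [10101]: ((NOT 1 OR 0) OR NOT 1) -> 0
  row 22 [10110]: ((NOT 1 OR 1) OR NOT 1) -> 1
  row 23 [10111]: ((NOT 1 OR 1) OR NOT 1) -> 1
  row 24 [11000]: ((NOT 0 OR 0) OR NOT 1) -> 1
  row 25 [11001]: ((NOT 0 OR 0) OR NOT 1) -> 1
  row 26 [11010]: ((NOT 0 OR 1) OR NOT 1) -> 1
  row 27 [11011]: ((NOT 0 OR 1) OR NOT 1) -> 1
  row 28 [11100]: ((NOT 1 OR 0) OR NOT 1) -> 0
  row 29 [11101]: ((NOT 1 OR 0) OR NOT 1) -> 0
  row 30 [11110]: ((NOT 1 OR 1) OR NOT 1) -> 1
  row 31 [11111]: ((NOT 1 OR 1) OR NOT 1) -> 1
Full result column, 4 rows per line (a,b,c fixed per line; d,e runs 00..11 left to right):
  rows 0-3 [a,b,c=000]: 1111  = hex F
  rows 4-7 [a,b,c=001]: 1111  = hex F
  rows 8-11 [a,b,c=010]: 1111  = hex F
  rows 12-15 [a,b,c=011]: 1111  = hex F
  rows 16-19 [a,b,c=100]: 1111  = hex F
  rows 20-23 [a,b,c=101]: 0011  = hex 3
  rows 24-27 [a,b,c=110]: 1111  = hex F
  rows 28-31 [a,b,c=111]: 0011  = hex 3
Output column (row 0 .. row 31) = 11111111111111111111001111110011
Output column grouped in 4s = 1111 1111 1111 1111 1111 0011 1111 0011 = 0xFFFFF3F3
Convert to decimal digit by digit (value = value*16 + digit):
  F -> 15
  15*16 + 15 (F) = 255
  255*16 + 15 (F) = 4095
  4095*16 + 15 (F) = 65535
  65535*16 + 15 (F) = 1048575
  1048575*16 + 3 = 16777203
  16777203*16 + 15 (F) = 268435263
  268435263*16 + 3 = 4294964211
Decimal = 4294964211

4294964211


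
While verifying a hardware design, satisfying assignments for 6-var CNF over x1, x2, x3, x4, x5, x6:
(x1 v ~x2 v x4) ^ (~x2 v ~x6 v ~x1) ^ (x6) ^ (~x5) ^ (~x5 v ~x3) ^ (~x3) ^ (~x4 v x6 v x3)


CNF with 7 clauses over 6 vars (64 assignments).
An assignment satisfies CNF iff every clause has >=1 true literal.
Check each row (bits = x1,x2,x3,x4,x5,x6; clause T/F shown):
  row 0 [000000]: clauses=TTFTTTT -> 0
  row 1 [000001]: clauses=TTTTTTT -> 1
  row 2 [000010]: clauses=TTFFTTT -> 0
  row 3 [000011]: clauses=TTTFTTT -> 0
  row 4 [000100]: clauses=TTFTTTF -> 0
  (every remaining row is evaluated the same way; all 64 results are listed next)
Full result column, 8 rows per line (x1,x2,x3 fixed per line; x4,x5,x6 runs 000..111 left to right):
  rows 0-7 [x1,x2,x3=000]: 01000100  (ones: 2)
  rows 8-15 [x1,x2,x3=001]: 00000000  (ones: 0)
  rows 16-23 [x1,x2,x3=010]: 00000100  (ones: 1)
  rows 24-31 [x1,x2,x3=011]: 00000000  (ones: 0)
  rows 32-39 [x1,x2,x3=100]: 01000100  (ones: 2)
  rows 40-47 [x1,x2,x3=101]: 00000000  (ones: 0)
  rows 48-55 [x1,x2,x3=110]: 00000000  (ones: 0)
  rows 56-63 [x1,x2,x3=111]: 00000000  (ones: 0)
Satisfying assignments = 2+0+1+0+2+0+0+0 = 5

5


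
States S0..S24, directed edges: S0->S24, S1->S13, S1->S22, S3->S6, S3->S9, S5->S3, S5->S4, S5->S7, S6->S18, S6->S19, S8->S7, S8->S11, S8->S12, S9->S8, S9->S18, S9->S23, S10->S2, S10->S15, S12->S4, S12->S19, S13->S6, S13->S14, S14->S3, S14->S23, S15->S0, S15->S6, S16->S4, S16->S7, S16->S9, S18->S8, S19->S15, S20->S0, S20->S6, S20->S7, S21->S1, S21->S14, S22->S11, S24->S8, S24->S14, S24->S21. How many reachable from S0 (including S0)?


BFS from S0:
  layer 0: {S0}
  layer 1: {S24}
  layer 2: {S8, S14, S21}
  layer 3: {S1, S3, S7, S11, S12, S23}
  layer 4: {S4, S6, S9, S13, S19, S22}
  layer 5: {S15, S18}
Reachable set: {S0, S1, S3, S4, S6, S7, S8, S9, S11, S12, S13, S14, S15, S18, S19, S21, S22, S23, S24}
Count = 19

19


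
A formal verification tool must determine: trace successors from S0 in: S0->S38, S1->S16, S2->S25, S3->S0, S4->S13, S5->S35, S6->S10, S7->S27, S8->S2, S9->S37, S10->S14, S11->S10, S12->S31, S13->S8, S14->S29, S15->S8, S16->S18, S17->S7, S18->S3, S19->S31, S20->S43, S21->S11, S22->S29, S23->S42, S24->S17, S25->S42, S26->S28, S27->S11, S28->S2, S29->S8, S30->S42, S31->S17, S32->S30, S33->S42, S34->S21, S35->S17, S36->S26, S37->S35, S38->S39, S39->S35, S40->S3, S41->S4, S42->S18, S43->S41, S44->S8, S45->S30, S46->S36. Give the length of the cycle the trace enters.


Trace from S0 until a state repeats:
  S0 -> S38 -> S39 -> S35 -> S17 -> S7 -> S27 -> S11 -> S10 -> S14 -> S29 -> S8 -> S2 -> S25 -> S42 -> S18 -> S3 -> S0
S0 first seen at step 0, revisited at step 17.
Cycle length = 17 - 0 = 17

17


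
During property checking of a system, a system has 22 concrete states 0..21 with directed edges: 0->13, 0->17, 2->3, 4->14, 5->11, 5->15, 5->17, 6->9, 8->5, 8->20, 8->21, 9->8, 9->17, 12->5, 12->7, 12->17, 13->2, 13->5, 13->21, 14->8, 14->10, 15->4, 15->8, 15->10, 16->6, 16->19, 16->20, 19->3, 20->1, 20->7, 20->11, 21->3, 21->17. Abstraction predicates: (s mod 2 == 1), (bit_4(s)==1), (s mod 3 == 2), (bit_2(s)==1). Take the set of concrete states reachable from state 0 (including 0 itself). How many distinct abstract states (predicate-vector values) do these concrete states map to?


BFS from 0:
Concrete reachable: {0, 1, 2, 3, 4, 5, 7, 8, 10, 11, 13, 14, 15, 17, 20, 21}
Abstract via predicates (s mod 2 == 1), (bit_4(s)==1), (s mod 3 == 2), (bit_2(s)==1):
  (0,0,0,0) <- {0, 10}
  (0,0,0,1) <- {4}
  (0,0,1,0) <- {2, 8}
  (0,0,1,1) <- {14}
  (0,1,1,1) <- {20}
  (1,0,0,0) <- {1, 3}
  (1,0,0,1) <- {7, 13, 15}
  (1,0,1,0) <- {11}
  (1,0,1,1) <- {5}
  (1,1,0,1) <- {21}
  (1,1,1,0) <- {17}
Distinct abstract states = 11

11


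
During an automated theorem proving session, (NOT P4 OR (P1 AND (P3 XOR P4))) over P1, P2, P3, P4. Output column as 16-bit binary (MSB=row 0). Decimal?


Formula: (NOT P4 OR (P1 AND (P3 XOR P4))) over P1, P2, P3, P4 (16 rows)
Evaluate each row (bits = P1,P2,P3,P4, MSB first):
  row 0 [0000]: (NOT 0 OR (0 AND (0 XOR 0))) -> 1
  row 1 [0001]: (NOT 1 OR (0 AND (0 XOR 1))) -> 0
  row 2 [0010]: (NOT 0 OR (0 AND (1 XOR 0))) -> 1
  row 3 [0011]: (NOT 1 OR (0 AND (1 XOR 1))) -> 0
  row 4 [0100]: (NOT 0 OR (0 AND (0 XOR 0))) -> 1
  row 5 [0101]: (NOT 1 OR (0 AND (0 XOR 1))) -> 0
  row 6 [0110]: (NOT 0 OR (0 AND (1 XOR 0))) -> 1
  row 7 [0111]: (NOT 1 OR (0 AND (1 XOR 1))) -> 0
  row 8 [1000]: (NOT 0 OR (1 AND (0 XOR 0))) -> 1
  row 9 [1001]: (NOT 1 OR (1 AND (0 XOR 1))) -> 1
  row 10 [1010]: (NOT 0 OR (1 AND (1 XOR 0))) -> 1
  row 11 [1011]: (NOT 1 OR (1 AND (1 XOR 1))) -> 0
  row 12 [1100]: (NOT 0 OR (1 AND (0 XOR 0))) -> 1
  row 13 [1101]: (NOT 1 OR (1 AND (0 XOR 1))) -> 1
  row 14 [1110]: (NOT 0 OR (1 AND (1 XOR 0))) -> 1
  row 15 [1111]: (NOT 1 OR (1 AND (1 XOR 1))) -> 0
Full result column, 4 rows per line (P1,P2 fixed per line; P3,P4 runs 00..11 left to right):
  rows 0-3 [P1,P2=00]: 1010  = hex A
  rows 4-7 [P1,P2=01]: 1010  = hex A
  rows 8-11 [P1,P2=10]: 1110  = hex E
  rows 12-15 [P1,P2=11]: 1110  = hex E
Output column (row 0 .. row 15) = 1010101011101110
Output column grouped in 4s = 1010 1010 1110 1110 = 0xAAEE
Convert to decimal digit by digit (value = value*16 + digit):
  A -> 10
  10*16 + 10 (A) = 170
  170*16 + 14 (E) = 2734
  2734*16 + 14 (E) = 43758
Decimal = 43758

43758


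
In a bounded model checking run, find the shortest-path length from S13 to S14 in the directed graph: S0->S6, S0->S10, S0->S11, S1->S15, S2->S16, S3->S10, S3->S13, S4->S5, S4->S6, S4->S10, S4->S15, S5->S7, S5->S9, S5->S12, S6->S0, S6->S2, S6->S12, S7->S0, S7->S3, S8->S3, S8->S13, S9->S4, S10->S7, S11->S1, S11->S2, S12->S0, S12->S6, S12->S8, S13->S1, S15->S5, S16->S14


BFS layer-by-layer from S13:
  dist 0: {S13}
  dist 1: {S1}
  dist 2: {S15}
  dist 3: {S5}
  dist 4: {S7, S9, S12}
  dist 5: {S0, S3, S4, S6, S8}
  dist 6: {S2, S10, S11}
  dist 7: {S16}
  dist 8: {S14}
  -> S14 reached at distance 8
Shortest path length = 8

8


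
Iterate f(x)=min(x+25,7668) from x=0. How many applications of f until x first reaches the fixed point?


Step 1: x=0, cap=7668, increment=25
Step 2: x grows by 25 each step until capped at 7668; fixed point is x=7668
Step 3: iterations = ceil(7668/25) = 307

307


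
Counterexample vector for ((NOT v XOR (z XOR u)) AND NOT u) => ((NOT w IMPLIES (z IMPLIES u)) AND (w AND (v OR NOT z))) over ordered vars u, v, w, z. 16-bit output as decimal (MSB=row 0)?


F1 = ((NOT v XOR (z XOR u)) AND NOT u)
F2 = ((NOT w IMPLIES (z IMPLIES u)) AND (w AND (v OR NOT z)))
Counterexample to F1=>F2 is where F1=1 and F2=0.
Evaluate each row (bits = u,v,w,z, MSB first):
  row 0 [0000]: F1=1 F2=0 -> F1&~F2 -> 1
  row 1 [0001]: F1=0 F2=0 -> F1&~F2 -> 0
  row 2 [0010]: F1=1 F2=1 -> F1&~F2 -> 0
  row 3 [0011]: F1=0 F2=0 -> F1&~F2 -> 0
  row 4 [0100]: F1=0 F2=0 -> F1&~F2 -> 0
  row 5 [0101]: F1=1 F2=0 -> F1&~F2 -> 1
  row 6 [0110]: F1=0 F2=1 -> F1&~F2 -> 0
  row 7 [0111]: F1=1 F2=1 -> F1&~F2 -> 0
  row 8 [1000]: F1=0 F2=0 -> F1&~F2 -> 0
  row 9 [1001]: F1=0 F2=0 -> F1&~F2 -> 0
  row 10 [1010]: F1=0 F2=1 -> F1&~F2 -> 0
  row 11 [1011]: F1=0 F2=0 -> F1&~F2 -> 0
  row 12 [1100]: F1=0 F2=0 -> F1&~F2 -> 0
  row 13 [1101]: F1=0 F2=0 -> F1&~F2 -> 0
  row 14 [1110]: F1=0 F2=1 -> F1&~F2 -> 0
  row 15 [1111]: F1=0 F2=1 -> F1&~F2 -> 0
Full result column, 4 rows per line (u,v fixed per line; w,z runs 00..11 left to right):
  rows 0-3 [u,v=00]: 1000  = hex 8
  rows 4-7 [u,v=01]: 0100  = hex 4
  rows 8-11 [u,v=10]: 0000  = hex 0
  rows 12-15 [u,v=11]: 0000  = hex 0
Counterexample vector (row 0 .. row 15) = 1000010000000000
Output column grouped in 4s = 1000 0100 0000 0000 = 0x8400
Convert to decimal digit by digit (value = value*16 + digit):
  8 -> 8
  8*16 + 4 = 132
  132*16 + 0 = 2112
  2112*16 + 0 = 33792
Decimal = 33792

33792


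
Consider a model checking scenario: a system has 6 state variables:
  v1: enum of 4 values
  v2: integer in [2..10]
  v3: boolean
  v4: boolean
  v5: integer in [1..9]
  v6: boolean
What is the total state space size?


State space = product of domain sizes of all variables.
Domain sizes:
  v1 (enum of 4 values): 4
  v2 (integer in [2..10]): 9
  v3 (boolean): 2
  v4 (boolean): 2
  v5 (integer in [1..9]): 9
  v6 (boolean): 2
Product = 4 * 9 * 2 * 2 * 9 * 2 = 2592

2592


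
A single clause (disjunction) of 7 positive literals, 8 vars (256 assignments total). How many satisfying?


Step 1: Total=2^8=256
Step 2: Unsat when all 7 false: 2^1=2
Step 3: Sat=256-2=254

254


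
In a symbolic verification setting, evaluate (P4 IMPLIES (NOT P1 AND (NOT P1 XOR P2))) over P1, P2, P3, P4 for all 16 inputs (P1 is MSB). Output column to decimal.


Formula: (P4 IMPLIES (NOT P1 AND (NOT P1 XOR P2))) over P1, P2, P3, P4 (16 rows)
Evaluate each row (bits = P1,P2,P3,P4, MSB first):
  row 0 [0000]: (0 IMPLIES (NOT 0 AND (NOT 0 XOR 0))) -> 1
  row 1 [0001]: (1 IMPLIES (NOT 0 AND (NOT 0 XOR 0))) -> 1
  row 2 [0010]: (0 IMPLIES (NOT 0 AND (NOT 0 XOR 0))) -> 1
  row 3 [0011]: (1 IMPLIES (NOT 0 AND (NOT 0 XOR 0))) -> 1
  row 4 [0100]: (0 IMPLIES (NOT 0 AND (NOT 0 XOR 1))) -> 1
  row 5 [0101]: (1 IMPLIES (NOT 0 AND (NOT 0 XOR 1))) -> 0
  row 6 [0110]: (0 IMPLIES (NOT 0 AND (NOT 0 XOR 1))) -> 1
  row 7 [0111]: (1 IMPLIES (NOT 0 AND (NOT 0 XOR 1))) -> 0
  row 8 [1000]: (0 IMPLIES (NOT 1 AND (NOT 1 XOR 0))) -> 1
  row 9 [1001]: (1 IMPLIES (NOT 1 AND (NOT 1 XOR 0))) -> 0
  row 10 [1010]: (0 IMPLIES (NOT 1 AND (NOT 1 XOR 0))) -> 1
  row 11 [1011]: (1 IMPLIES (NOT 1 AND (NOT 1 XOR 0))) -> 0
  row 12 [1100]: (0 IMPLIES (NOT 1 AND (NOT 1 XOR 1))) -> 1
  row 13 [1101]: (1 IMPLIES (NOT 1 AND (NOT 1 XOR 1))) -> 0
  row 14 [1110]: (0 IMPLIES (NOT 1 AND (NOT 1 XOR 1))) -> 1
  row 15 [1111]: (1 IMPLIES (NOT 1 AND (NOT 1 XOR 1))) -> 0
Full result column, 4 rows per line (P1,P2 fixed per line; P3,P4 runs 00..11 left to right):
  rows 0-3 [P1,P2=00]: 1111  = hex F
  rows 4-7 [P1,P2=01]: 1010  = hex A
  rows 8-11 [P1,P2=10]: 1010  = hex A
  rows 12-15 [P1,P2=11]: 1010  = hex A
Output column (row 0 .. row 15) = 1111101010101010
Output column grouped in 4s = 1111 1010 1010 1010 = 0xFAAA
Convert to decimal digit by digit (value = value*16 + digit):
  F -> 15
  15*16 + 10 (A) = 250
  250*16 + 10 (A) = 4010
  4010*16 + 10 (A) = 64170
Decimal = 64170

64170


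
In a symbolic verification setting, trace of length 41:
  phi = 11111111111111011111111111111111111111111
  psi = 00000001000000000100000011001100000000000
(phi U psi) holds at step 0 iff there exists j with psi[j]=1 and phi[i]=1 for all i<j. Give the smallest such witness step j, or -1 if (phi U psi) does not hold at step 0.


(phi U psi) at 0: need smallest j with psi[j]=1 and phi[i]=1 for all i in [0,j).
Scan from step 0:
  step 0: phi=1, psi=0 -> continue
  step 1: phi=1, psi=0 -> continue
  step 2: phi=1, psi=0 -> continue
  step 3: phi=1, psi=0 -> continue
  step 7: psi=1 and phi held for [0,7) -> witness found
Witness step = 7

7


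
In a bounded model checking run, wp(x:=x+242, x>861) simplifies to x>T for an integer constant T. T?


Formula: wp(x:=E, P) = P[E/x] (substitute E for x in postcondition)
Step 1: Postcondition: x>861
Step 2: Substitute x+242 for x: x+242>861
Step 3: Solve for x: x > 861-242 = 619

619


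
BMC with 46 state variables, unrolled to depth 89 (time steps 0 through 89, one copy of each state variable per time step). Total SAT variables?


BMC unrolls to depth k, creating one copy of each state var for steps 0..k.
Step count = 89 + 1 = 90 (steps 0 through 89)
Vars per step = 46
Total = 46 * 90 = 4140

4140


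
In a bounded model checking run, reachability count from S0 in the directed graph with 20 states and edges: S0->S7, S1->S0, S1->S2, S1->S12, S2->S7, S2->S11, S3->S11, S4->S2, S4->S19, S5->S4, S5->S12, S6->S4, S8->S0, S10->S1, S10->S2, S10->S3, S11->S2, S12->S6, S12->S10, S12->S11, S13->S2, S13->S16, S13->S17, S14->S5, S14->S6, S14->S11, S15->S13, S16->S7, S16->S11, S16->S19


BFS from S0:
  layer 0: {S0}
  layer 1: {S7}
Reachable set: {S0, S7}
Count = 2

2


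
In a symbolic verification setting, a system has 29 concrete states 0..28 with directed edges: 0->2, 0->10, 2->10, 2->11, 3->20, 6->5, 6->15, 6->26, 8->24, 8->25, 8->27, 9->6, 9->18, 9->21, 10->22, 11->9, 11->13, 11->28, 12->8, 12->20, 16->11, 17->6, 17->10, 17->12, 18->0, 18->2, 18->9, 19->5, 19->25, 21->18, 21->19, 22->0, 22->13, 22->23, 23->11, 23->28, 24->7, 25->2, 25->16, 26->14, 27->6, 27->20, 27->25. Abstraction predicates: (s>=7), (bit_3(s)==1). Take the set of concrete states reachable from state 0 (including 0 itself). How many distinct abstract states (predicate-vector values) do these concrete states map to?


BFS from 0:
Concrete reachable: {0, 2, 5, 6, 9, 10, 11, 13, 14, 15, 16, 18, 19, 21, 22, 23, 25, 26, 28}
Abstract via predicates (s>=7), (bit_3(s)==1):
  (0,0) <- {0, 2, 5, 6}
  (1,0) <- {16, 18, 19, 21, 22, 23}
  (1,1) <- {9, 10, 11, 13, 14, 15, 25, 26, 28}
Distinct abstract states = 3

3


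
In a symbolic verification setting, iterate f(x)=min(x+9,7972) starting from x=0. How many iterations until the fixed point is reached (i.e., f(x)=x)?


Step 1: x=0, cap=7972, increment=9
Step 2: x grows by 9 each step until capped at 7972; fixed point is x=7972
Step 3: iterations = ceil(7972/9) = 886

886


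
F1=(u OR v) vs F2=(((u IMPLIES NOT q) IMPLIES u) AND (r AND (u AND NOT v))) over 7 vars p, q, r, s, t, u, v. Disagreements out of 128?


F1 = (u OR v)
F2 = (((u IMPLIES NOT q) IMPLIES u) AND (r AND (u AND NOT v)))
Evaluate both on each of 128 rows (bits = p,q,r,s,t,u,v):
  row 0 [0000000]: F1=0 F2=0 -> 0
  row 1 [0000001]: F1=1 F2=0 (differ) -> 1
  row 2 [0000010]: F1=1 F2=0 (differ) -> 1
  row 3 [0000011]: F1=1 F2=0 (differ) -> 1
  row 4 [0000100]: F1=0 F2=0 -> 0
  (every remaining row is evaluated the same way; all 128 results are listed next)
Full result column, 8 rows per line (p,q,r,s fixed per line; t,u,v runs 000..111 left to right):
  rows 0-7 [p,q,r,s=0000]: 01110111  (ones: 6)
  rows 8-15 [p,q,r,s=0001]: 01110111  (ones: 6)
  rows 16-23 [p,q,r,s=0010]: 01010101  (ones: 4)
  rows 24-31 [p,q,r,s=0011]: 01010101  (ones: 4)
  rows 32-39 [p,q,r,s=0100]: 01110111  (ones: 6)
  rows 40-47 [p,q,r,s=0101]: 01110111  (ones: 6)
  rows 48-55 [p,q,r,s=0110]: 01010101  (ones: 4)
  rows 56-63 [p,q,r,s=0111]: 01010101  (ones: 4)
  rows 64-71 [p,q,r,s=1000]: 01110111  (ones: 6)
  rows 72-79 [p,q,r,s=1001]: 01110111  (ones: 6)
  rows 80-87 [p,q,r,s=1010]: 01010101  (ones: 4)
  rows 88-95 [p,q,r,s=1011]: 01010101  (ones: 4)
  rows 96-103 [p,q,r,s=1100]: 01110111  (ones: 6)
  rows 104-111 [p,q,r,s=1101]: 01110111  (ones: 6)
  rows 112-119 [p,q,r,s=1110]: 01010101  (ones: 4)
  rows 120-127 [p,q,r,s=1111]: 01010101  (ones: 4)
Disagreements = 6+6+4+4+6+6+4+4+6+6+4+4+6+6+4+4 = 80

80


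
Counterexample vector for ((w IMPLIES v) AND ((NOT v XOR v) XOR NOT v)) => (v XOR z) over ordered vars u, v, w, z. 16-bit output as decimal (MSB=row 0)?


F1 = ((w IMPLIES v) AND ((NOT v XOR v) XOR NOT v))
F2 = (v XOR z)
Counterexample to F1=>F2 is where F1=1 and F2=0.
Evaluate each row (bits = u,v,w,z, MSB first):
  row 0 [0000]: F1=0 F2=0 -> F1&~F2 -> 0
  row 1 [0001]: F1=0 F2=1 -> F1&~F2 -> 0
  row 2 [0010]: F1=0 F2=0 -> F1&~F2 -> 0
  row 3 [0011]: F1=0 F2=1 -> F1&~F2 -> 0
  row 4 [0100]: F1=1 F2=1 -> F1&~F2 -> 0
  row 5 [0101]: F1=1 F2=0 -> F1&~F2 -> 1
  row 6 [0110]: F1=1 F2=1 -> F1&~F2 -> 0
  row 7 [0111]: F1=1 F2=0 -> F1&~F2 -> 1
  row 8 [1000]: F1=0 F2=0 -> F1&~F2 -> 0
  row 9 [1001]: F1=0 F2=1 -> F1&~F2 -> 0
  row 10 [1010]: F1=0 F2=0 -> F1&~F2 -> 0
  row 11 [1011]: F1=0 F2=1 -> F1&~F2 -> 0
  row 12 [1100]: F1=1 F2=1 -> F1&~F2 -> 0
  row 13 [1101]: F1=1 F2=0 -> F1&~F2 -> 1
  row 14 [1110]: F1=1 F2=1 -> F1&~F2 -> 0
  row 15 [1111]: F1=1 F2=0 -> F1&~F2 -> 1
Full result column, 4 rows per line (u,v fixed per line; w,z runs 00..11 left to right):
  rows 0-3 [u,v=00]: 0000  = hex 0
  rows 4-7 [u,v=01]: 0101  = hex 5
  rows 8-11 [u,v=10]: 0000  = hex 0
  rows 12-15 [u,v=11]: 0101  = hex 5
Counterexample vector (row 0 .. row 15) = 0000010100000101
Output column grouped in 4s = 0000 0101 0000 0101 = 0x0505
Convert to decimal digit by digit (value = value*16 + digit):
  0 -> 0
  0*16 + 5 = 5
  5*16 + 0 = 80
  80*16 + 5 = 1285
Decimal = 1285

1285


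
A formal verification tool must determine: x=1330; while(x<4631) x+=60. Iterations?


Step 1: x goes from 1330 toward 4631 by 60; the body runs while x<4631, so iterations = ceil((bound-start)/step)
Step 2: Distance=3301
Step 3: ceil(3301/60)=56

56


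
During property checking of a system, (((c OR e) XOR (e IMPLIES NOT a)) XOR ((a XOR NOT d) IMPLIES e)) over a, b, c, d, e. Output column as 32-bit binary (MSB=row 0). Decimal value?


Formula: (((c OR e) XOR (e IMPLIES NOT a)) XOR ((a XOR NOT d) IMPLIES e)) over a, b, c, d, e (32 rows)
Evaluate each row (bits = a,b,c,d,e, MSB first):
  row 0 [00000]: (((0 OR 0) XOR (0 IMPLIES NOT 0)) XOR ((0 XOR NOT 0) IMPLIES 0)) -> 1
  row 1 [00001]: (((0 OR 1) XOR (1 IMPLIES NOT 0)) XOR ((0 XOR NOT 0) IMPLIES 1)) -> 1
  row 2 [00010]: (((0 OR 0) XOR (0 IMPLIES NOT 0)) XOR ((0 XOR NOT 1) IMPLIES 0)) -> 0
  row 3 [00011]: (((0 OR 1) XOR (1 IMPLIES NOT 0)) XOR ((0 XOR NOT 1) IMPLIES 1)) -> 1
  row 4 [00100]: (((1 OR 0) XOR (0 IMPLIES NOT 0)) XOR ((0 XOR NOT 0) IMPLIES 0)) -> 0
  row 5 [00101]: (((1 OR 1) XOR (1 IMPLIES NOT 0)) XOR ((0 XOR NOT 0) IMPLIES 1)) -> 1
  row 6 [00110]: (((1 OR 0) XOR (0 IMPLIES NOT 0)) XOR ((0 XOR NOT 1) IMPLIES 0)) -> 1
  row 7 [00111]: (((1 OR 1) XOR (1 IMPLIES NOT 0)) XOR ((0 XOR NOT 1) IMPLIES 1)) -> 1
  row 8 [01000]: (((0 OR 0) XOR (0 IMPLIES NOT 0)) XOR ((0 XOR NOT 0) IMPLIES 0)) -> 1
  row 9 [01001]: (((0 OR 1) XOR (1 IMPLIES NOT 0)) XOR ((0 XOR NOT 0) IMPLIES 1)) -> 1
  row 10 [01010]: (((0 OR 0) XOR (0 IMPLIES NOT 0)) XOR ((0 XOR NOT 1) IMPLIES 0)) -> 0
  row 11 [01011]: (((0 OR 1) XOR (1 IMPLIES NOT 0)) XOR ((0 XOR NOT 1) IMPLIES 1)) -> 1
  row 12 [01100]: (((1 OR 0) XOR (0 IMPLIES NOT 0)) XOR ((0 XOR NOT 0) IMPLIES 0)) -> 0
  row 13 [01101]: (((1 OR 1) XOR (1 IMPLIES NOT 0)) XOR ((0 XOR NOT 0) IMPLIES 1)) -> 1
  row 14 [01110]: (((1 OR 0) XOR (0 IMPLIES NOT 0)) XOR ((0 XOR NOT 1) IMPLIES 0)) -> 1
  row 15 [01111]: (((1 OR 1) XOR (1 IMPLIES NOT 0)) XOR ((0 XOR NOT 1) IMPLIES 1)) -> 1
  row 16 [10000]: (((0 OR 0) XOR (0 IMPLIES NOT 1)) XOR ((1 XOR NOT 0) IMPLIES 0)) -> 0
  row 17 [10001]: (((0 OR 1) XOR (1 IMPLIES NOT 1)) XOR ((1 XOR NOT 0) IMPLIES 1)) -> 0
  row 18 [10010]: (((0 OR 0) XOR (0 IMPLIES NOT 1)) XOR ((1 XOR NOT 1) IMPLIES 0)) -> 1
  row 19 [10011]: (((0 OR 1) XOR (1 IMPLIES NOT 1)) XOR ((1 XOR NOT 1) IMPLIES 1)) -> 0
  row 20 [10100]: (((1 OR 0) XOR (0 IMPLIES NOT 1)) XOR ((1 XOR NOT 0) IMPLIES 0)) -> 1
  row 21 [10101]: (((1 OR 1) XOR (1 IMPLIES NOT 1)) XOR ((1 XOR NOT 0) IMPLIES 1)) -> 0
  row 22 [10110]: (((1 OR 0) XOR (0 IMPLIES NOT 1)) XOR ((1 XOR NOT 1) IMPLIES 0)) -> 0
  row 23 [10111]: (((1 OR 1) XOR (1 IMPLIES NOT 1)) XOR ((1 XOR NOT 1) IMPLIES 1)) -> 0
  row 24 [11000]: (((0 OR 0) XOR (0 IMPLIES NOT 1)) XOR ((1 XOR NOT 0) IMPLIES 0)) -> 0
  row 25 [11001]: (((0 OR 1) XOR (1 IMPLIES NOT 1)) XOR ((1 XOR NOT 0) IMPLIES 1)) -> 0
  row 26 [11010]: (((0 OR 0) XOR (0 IMPLIES NOT 1)) XOR ((1 XOR NOT 1) IMPLIES 0)) -> 1
  row 27 [11011]: (((0 OR 1) XOR (1 IMPLIES NOT 1)) XOR ((1 XOR NOT 1) IMPLIES 1)) -> 0
  row 28 [11100]: (((1 OR 0) XOR (0 IMPLIES NOT 1)) XOR ((1 XOR NOT 0) IMPLIES 0)) -> 1
  row 29 [11101]: (((1 OR 1) XOR (1 IMPLIES NOT 1)) XOR ((1 XOR NOT 0) IMPLIES 1)) -> 0
  row 30 [11110]: (((1 OR 0) XOR (0 IMPLIES NOT 1)) XOR ((1 XOR NOT 1) IMPLIES 0)) -> 0
  row 31 [11111]: (((1 OR 1) XOR (1 IMPLIES NOT 1)) XOR ((1 XOR NOT 1) IMPLIES 1)) -> 0
Full result column, 4 rows per line (a,b,c fixed per line; d,e runs 00..11 left to right):
  rows 0-3 [a,b,c=000]: 1101  = hex D
  rows 4-7 [a,b,c=001]: 0111  = hex 7
  rows 8-11 [a,b,c=010]: 1101  = hex D
  rows 12-15 [a,b,c=011]: 0111  = hex 7
  rows 16-19 [a,b,c=100]: 0010  = hex 2
  rows 20-23 [a,b,c=101]: 1000  = hex 8
  rows 24-27 [a,b,c=110]: 0010  = hex 2
  rows 28-31 [a,b,c=111]: 1000  = hex 8
Output column (row 0 .. row 31) = 11010111110101110010100000101000
Output column grouped in 4s = 1101 0111 1101 0111 0010 1000 0010 1000 = 0xD7D72828
Convert to decimal digit by digit (value = value*16 + digit):
  D -> 13
  13*16 + 7 = 215
  215*16 + 13 (D) = 3453
  3453*16 + 7 = 55255
  55255*16 + 2 = 884082
  884082*16 + 8 = 14145320
  14145320*16 + 2 = 226325122
  226325122*16 + 8 = 3621201960
Decimal = 3621201960

3621201960
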